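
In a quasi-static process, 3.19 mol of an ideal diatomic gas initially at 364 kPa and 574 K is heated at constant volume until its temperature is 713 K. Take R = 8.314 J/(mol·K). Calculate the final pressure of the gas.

452 kPa

V₁ = nRT₁/P₁ = 3.19×8.314×574/364 = 41.8 L.
Isochoric: V stays 41.8 L; P/T = const ⇒ T₂ = 713 K, P₂ = 452 kPa.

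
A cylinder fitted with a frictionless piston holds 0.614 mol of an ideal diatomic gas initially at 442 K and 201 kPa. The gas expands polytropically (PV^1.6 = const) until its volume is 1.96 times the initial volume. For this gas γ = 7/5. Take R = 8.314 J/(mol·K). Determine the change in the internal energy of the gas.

V₁ = nRT₁/P₁ = 0.614×8.314×442/201 = 11.2 L.
Polytropic n=1.6: T₂ = T₁(V₁/V₂)^(n−1) = 442×(0.510)^0.60 = 295 K; P₂ = P₁(V₁/V₂)^n = 68.5 kPa.
For an ideal gas ΔU = nCvΔT with Cv = (5/2)R = 20.8 J/(mol·K).
ΔU = 0.614×20.8×(295−442) = -1870 J.

-1870 J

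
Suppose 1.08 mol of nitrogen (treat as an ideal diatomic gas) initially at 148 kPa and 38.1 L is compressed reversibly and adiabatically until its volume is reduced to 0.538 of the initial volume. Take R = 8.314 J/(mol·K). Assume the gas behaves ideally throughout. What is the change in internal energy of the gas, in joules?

3970 J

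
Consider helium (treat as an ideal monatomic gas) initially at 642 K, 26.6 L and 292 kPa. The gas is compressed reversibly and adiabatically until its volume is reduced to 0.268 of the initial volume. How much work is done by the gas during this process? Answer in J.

-16400 J

n = P₁V₁/(RT₁) = 292×26.6/(8.314×642) = 1.46 mol.
Adiabatic: TV^(γ−1) = const ⇒ T₂ = 642×(3.73)^0.667 = 1540 K; PV^γ = const ⇒ P₂ = 2620 kPa.
ΔU = nCvΔT = 1.46×12.5×(1540−642) = 16400 J.
Q = 0 for an adiabatic process, so W = −ΔU = -16400 J.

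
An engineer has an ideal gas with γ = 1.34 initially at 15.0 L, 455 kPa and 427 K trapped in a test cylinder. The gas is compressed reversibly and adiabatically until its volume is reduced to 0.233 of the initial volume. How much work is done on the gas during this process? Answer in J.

n = P₁V₁/(RT₁) = 455×15.0/(8.314×427) = 1.92 mol.
Adiabatic: TV^(γ−1) = const ⇒ T₂ = 427×(4.29)^0.340 = 701 K; PV^γ = const ⇒ P₂ = 3200 kPa.
ΔU = nCvΔT = 1.92×24.5×(701−427) = 12900 J.
Q = 0 for an adiabatic process, so W = −ΔU = -12900 J.
Work done on the gas = −W_by = 12900 J.

12900 J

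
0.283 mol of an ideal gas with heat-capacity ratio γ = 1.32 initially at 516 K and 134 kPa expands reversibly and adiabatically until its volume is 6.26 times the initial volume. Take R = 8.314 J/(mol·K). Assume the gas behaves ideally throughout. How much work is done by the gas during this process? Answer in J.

V₁ = nRT₁/P₁ = 0.283×8.314×516/134 = 9.06 L.
Adiabatic: TV^(γ−1) = const ⇒ T₂ = 516×(0.160)^0.320 = 287 K; PV^γ = const ⇒ P₂ = 11.9 kPa.
ΔU = nCvΔT = 0.283×26.0×(287−516) = -1680 J.
Q = 0 for an adiabatic process, so W = −ΔU = 1680 J.

1680 J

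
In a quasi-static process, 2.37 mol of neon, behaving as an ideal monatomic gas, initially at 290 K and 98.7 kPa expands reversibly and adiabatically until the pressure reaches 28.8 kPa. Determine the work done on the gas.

V₁ = nRT₁/P₁ = 2.37×8.314×290/98.7 = 57.9 L.
Adiabatic: T₂/T₁ = (P₂/P₁)^((γ−1)/γ) ⇒ T₂ = 290×(0.292)^0.400 = 177 K; V₂ = 121 L.
ΔU = nCvΔT = 2.37×12.5×(177−290) = -3330 J.
Q = 0 for an adiabatic process, so W = −ΔU = 3330 J.
Work done on the gas = −W_by = -3330 J.

-3330 J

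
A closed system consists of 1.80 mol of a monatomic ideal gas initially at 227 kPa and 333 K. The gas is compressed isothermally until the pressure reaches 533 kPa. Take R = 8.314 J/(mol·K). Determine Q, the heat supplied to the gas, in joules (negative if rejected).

-4250 J

V₁ = nRT₁/P₁ = 1.80×8.314×333/227 = 22.0 L.
Isothermal: T stays 333 K; PV = const ⇒ V₂ = 9.35 L, P₂ = 533 kPa.
ΔU = 0 (ideal gas, T constant).
W = nRT ln(V₂/V₁) = 1.80×8.314×333×ln(0.426) = -4250 J.
Q = ΔU + W = -4250 J.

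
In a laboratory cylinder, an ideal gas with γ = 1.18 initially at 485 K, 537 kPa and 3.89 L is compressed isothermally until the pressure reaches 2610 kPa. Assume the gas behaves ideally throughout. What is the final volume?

0.800 L

Isothermal: T stays 485 K; PV = const ⇒ V₂ = 0.800 L, P₂ = 2610 kPa.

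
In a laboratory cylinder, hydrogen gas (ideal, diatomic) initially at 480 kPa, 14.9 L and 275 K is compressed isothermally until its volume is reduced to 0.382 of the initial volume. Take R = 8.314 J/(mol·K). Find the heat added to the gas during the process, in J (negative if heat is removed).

n = P₁V₁/(RT₁) = 480×14.9/(8.314×275) = 3.13 mol.
Isothermal: T stays 275 K; PV = const ⇒ V₂ = 5.69 L, P₂ = 1260 kPa.
ΔU = 0 (ideal gas, T constant).
W = nRT ln(V₂/V₁) = 3.13×8.314×275×ln(0.382) = -6880 J.
Q = ΔU + W = -6880 J.

-6880 J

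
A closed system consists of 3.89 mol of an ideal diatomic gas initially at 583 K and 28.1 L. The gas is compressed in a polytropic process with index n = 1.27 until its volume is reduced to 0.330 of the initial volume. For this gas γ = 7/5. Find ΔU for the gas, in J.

P₁ = nRT₁/V₁ = 3.89×8.314×583/28.1 = 671 kPa.
Polytropic n=1.27: T₂ = T₁(V₁/V₂)^(n−1) = 583×(3.03)^0.27 = 786 K; P₂ = P₁(V₁/V₂)^n = 2740 kPa.
For an ideal gas ΔU = nCvΔT with Cv = (5/2)R = 20.8 J/(mol·K).
ΔU = 3.89×20.8×(786−583) = 16400 J.

16400 J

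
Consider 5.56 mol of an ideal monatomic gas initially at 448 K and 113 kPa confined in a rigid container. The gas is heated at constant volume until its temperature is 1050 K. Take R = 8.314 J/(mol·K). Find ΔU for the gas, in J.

41700 J

V₁ = nRT₁/P₁ = 5.56×8.314×448/113 = 183 L.
Isochoric: V stays 183 L; P/T = const ⇒ T₂ = 1050 K, P₂ = 265 kPa.
For an ideal gas ΔU = nCvΔT with Cv = (3/2)R = 12.5 J/(mol·K).
ΔU = 5.56×12.5×(1050−448) = 41700 J.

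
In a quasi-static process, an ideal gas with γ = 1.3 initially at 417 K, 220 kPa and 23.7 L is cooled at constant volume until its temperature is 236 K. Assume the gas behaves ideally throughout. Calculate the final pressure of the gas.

Isochoric: V stays 23.7 L; P/T = const ⇒ T₂ = 236 K, P₂ = 125 kPa.

125 kPa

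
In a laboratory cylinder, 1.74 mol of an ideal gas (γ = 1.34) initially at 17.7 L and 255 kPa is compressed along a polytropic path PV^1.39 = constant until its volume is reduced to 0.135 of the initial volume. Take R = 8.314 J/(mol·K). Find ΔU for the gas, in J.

15700 J

T₁ = P₁V₁/(nR) = 255×17.7/(1.74×8.314) = 312 K.
Polytropic n=1.39: T₂ = T₁(V₁/V₂)^(n−1) = 312×(7.41)^0.39 = 681 K; P₂ = P₁(V₁/V₂)^n = 4120 kPa.
For an ideal gas ΔU = nCvΔT with Cv = R/(γ−1) = 24.5 J/(mol·K).
ΔU = 1.74×24.5×(681−312) = 15700 J.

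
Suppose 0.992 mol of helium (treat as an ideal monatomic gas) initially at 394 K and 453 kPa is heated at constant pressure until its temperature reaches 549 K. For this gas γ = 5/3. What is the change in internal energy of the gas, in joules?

1920 J

V₁ = nRT₁/P₁ = 0.992×8.314×394/453 = 7.17 L.
Isobaric: P stays 453 kPa; V/T = const ⇒ T₂ = 549 K, V₂ = 10.0 L.
For an ideal gas ΔU = nCvΔT with Cv = (3/2)R = 12.5 J/(mol·K).
ΔU = 0.992×12.5×(549−394) = 1920 J.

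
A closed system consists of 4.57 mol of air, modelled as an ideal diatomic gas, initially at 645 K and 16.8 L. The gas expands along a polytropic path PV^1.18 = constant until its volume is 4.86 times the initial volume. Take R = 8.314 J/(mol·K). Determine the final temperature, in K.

485 K

P₁ = nRT₁/V₁ = 4.57×8.314×645/16.8 = 1460 kPa.
Polytropic n=1.18: T₂ = T₁(V₁/V₂)^(n−1) = 645×(0.206)^0.18 = 485 K; P₂ = P₁(V₁/V₂)^n = 226 kPa.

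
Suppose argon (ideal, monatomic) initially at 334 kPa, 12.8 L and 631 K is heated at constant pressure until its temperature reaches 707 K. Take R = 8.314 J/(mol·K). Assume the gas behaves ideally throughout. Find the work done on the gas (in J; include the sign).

-515 J

n = P₁V₁/(RT₁) = 334×12.8/(8.314×631) = 0.815 mol.
Isobaric: P stays 334 kPa; V/T = const ⇒ T₂ = 707 K, V₂ = 14.3 L.
W = PΔV = 334×(14.3−12.8) kPa·L = 515 J.
Work done on the gas = −W_by = -515 J.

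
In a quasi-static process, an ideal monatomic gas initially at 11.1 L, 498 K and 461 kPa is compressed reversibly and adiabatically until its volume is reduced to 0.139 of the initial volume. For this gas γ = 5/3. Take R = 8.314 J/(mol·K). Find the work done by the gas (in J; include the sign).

-20900 J

n = P₁V₁/(RT₁) = 461×11.1/(8.314×498) = 1.24 mol.
Adiabatic: TV^(γ−1) = const ⇒ T₂ = 498×(7.19)^0.667 = 1860 K; PV^γ = const ⇒ P₂ = 12400 kPa.
ΔU = nCvΔT = 1.24×12.5×(1860−498) = 20900 J.
Q = 0 for an adiabatic process, so W = −ΔU = -20900 J.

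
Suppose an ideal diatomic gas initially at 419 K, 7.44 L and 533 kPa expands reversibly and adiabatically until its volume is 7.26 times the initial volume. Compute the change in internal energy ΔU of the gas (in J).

-5430 J

n = P₁V₁/(RT₁) = 533×7.44/(8.314×419) = 1.14 mol.
Adiabatic: TV^(γ−1) = const ⇒ T₂ = 419×(0.138)^0.400 = 190 K; PV^γ = const ⇒ P₂ = 33.2 kPa.
For an ideal gas ΔU = nCvΔT with Cv = (5/2)R = 20.8 J/(mol·K).
ΔU = 1.14×20.8×(190−419) = -5430 J.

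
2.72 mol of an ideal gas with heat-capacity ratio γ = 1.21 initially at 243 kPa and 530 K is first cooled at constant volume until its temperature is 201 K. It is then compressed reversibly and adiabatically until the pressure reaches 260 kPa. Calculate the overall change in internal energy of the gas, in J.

-31200 J

V₁ = nRT₁/P₁ = 2.72×8.314×530/243 = 49.3 L.
Step 1 — Isochoric: V stays 49.3 L; P/T = const ⇒ T₂ = 201 K, P₂ = 92.2 kPa.
W = 0 (no volume change).
ΔU = nCvΔT = 2.72×39.6×(201−530) = -35400 J.
Q = ΔU = -35400 J.
State after step 1: P = 92.2 kPa, V = 49.3 L, T = 201 K.
Step 2 — Adiabatic: T₂/T₁ = (P₂/P₁)^((γ−1)/γ) ⇒ T₂ = 201×(2.82)^0.174 = 241 K; V₂ = 20.9 L.
ΔU = nCvΔT = 2.72×39.6×(241−201) = 4270 J.
Q = 0 for an adiabatic process, so W = −ΔU = -4270 J.
Net over both steps: W = -4270 J, Q = -35400 J, ΔU = -31200 J.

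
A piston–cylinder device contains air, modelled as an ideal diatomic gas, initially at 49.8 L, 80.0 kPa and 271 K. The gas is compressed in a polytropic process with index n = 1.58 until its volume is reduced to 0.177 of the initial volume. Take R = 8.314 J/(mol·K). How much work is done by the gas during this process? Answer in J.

-11900 J

n = P₁V₁/(RT₁) = 80.0×49.8/(8.314×271) = 1.77 mol.
Polytropic n=1.58: T₂ = T₁(V₁/V₂)^(n−1) = 271×(5.65)^0.58 = 740 K; P₂ = P₁(V₁/V₂)^n = 1230 kPa.
W = (P₁V₁−P₂V₂)/(n−1) = (80.0×49.8−1230×8.81)/0.58 = -11900 J.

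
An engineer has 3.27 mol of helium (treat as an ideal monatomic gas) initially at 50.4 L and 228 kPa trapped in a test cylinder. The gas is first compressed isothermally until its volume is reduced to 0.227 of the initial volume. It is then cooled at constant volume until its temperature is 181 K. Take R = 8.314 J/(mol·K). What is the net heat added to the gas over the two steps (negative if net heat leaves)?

T₁ = P₁V₁/(nR) = 228×50.4/(3.27×8.314) = 423 K.
Step 1 — Isothermal: T stays 423 K; PV = const ⇒ V₂ = 11.4 L, P₂ = 1000 kPa.
ΔU = 0 (ideal gas, T constant).
W = nRT ln(V₂/V₁) = 3.27×8.314×423×ln(0.227) = -17000 J.
Q = ΔU + W = -17000 J.
State after step 1: P = 1000 kPa, V = 11.4 L, T = 423 K.
Step 2 — Isochoric: V stays 11.4 L; P/T = const ⇒ T₂ = 181 K, P₂ = 430 kPa.
W = 0 (no volume change).
ΔU = nCvΔT = 3.27×12.5×(181−423) = -9860 J.
Q = ΔU = -9860 J.
Net over both steps: W = -17000 J, Q = -26900 J, ΔU = -9860 J.

-26900 J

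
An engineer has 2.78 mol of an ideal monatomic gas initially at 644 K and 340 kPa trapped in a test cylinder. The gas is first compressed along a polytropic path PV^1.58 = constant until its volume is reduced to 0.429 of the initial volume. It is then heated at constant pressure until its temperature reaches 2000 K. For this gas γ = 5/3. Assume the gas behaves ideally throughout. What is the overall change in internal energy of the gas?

V₁ = nRT₁/P₁ = 2.78×8.314×644/340 = 43.8 L.
Step 1 — Polytropic n=1.58: T₂ = T₁(V₁/V₂)^(n−1) = 644×(2.33)^0.58 = 1050 K; P₂ = P₁(V₁/V₂)^n = 1290 kPa.
W = (P₁V₁−P₂V₂)/(n−1) = (340×43.8−1290×18.8)/0.58 = -16300 J.
ΔU = nCvΔT = 2.78×12.5×(1050−644) = 14100 J.
Q = ΔU + W = -2110 J.
State after step 1: P = 1290 kPa, V = 18.8 L, T = 1050 K.
Step 2 — Isobaric: P stays 1290 kPa; V/T = const ⇒ T₂ = 2000 K, V₂ = 35.7 L.
W = PΔV = 1290×(35.7−18.8) kPa·L = 21900 J.
ΔU = nCvΔT = 2.78×12.5×(2000−1050) = 32900 J.
Q = ΔU + W = nCpΔT = 54800 J.
Net over both steps: W = 5650 J, Q = 52700 J, ΔU = 47000 J.

47000 J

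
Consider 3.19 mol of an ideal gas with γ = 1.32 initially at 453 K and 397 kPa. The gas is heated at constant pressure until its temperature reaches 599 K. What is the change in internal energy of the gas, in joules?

12100 J

V₁ = nRT₁/P₁ = 3.19×8.314×453/397 = 30.3 L.
Isobaric: P stays 397 kPa; V/T = const ⇒ T₂ = 599 K, V₂ = 40.0 L.
For an ideal gas ΔU = nCvΔT with Cv = R/(γ−1) = 26.0 J/(mol·K).
ΔU = 3.19×26.0×(599−453) = 12100 J.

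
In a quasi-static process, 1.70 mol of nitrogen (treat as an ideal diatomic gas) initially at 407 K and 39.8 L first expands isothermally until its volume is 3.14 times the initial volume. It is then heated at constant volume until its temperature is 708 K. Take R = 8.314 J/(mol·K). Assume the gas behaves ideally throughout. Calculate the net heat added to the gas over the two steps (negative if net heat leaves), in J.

P₁ = nRT₁/V₁ = 1.70×8.314×407/39.8 = 145 kPa.
Step 1 — Isothermal: T stays 407 K; PV = const ⇒ V₂ = 125 L, P₂ = 46.0 kPa.
ΔU = 0 (ideal gas, T constant).
W = nRT ln(V₂/V₁) = 1.70×8.314×407×ln(3.14) = 6580 J.
Q = ΔU + W = 6580 J.
State after step 1: P = 46.0 kPa, V = 125 L, T = 407 K.
Step 2 — Isochoric: V stays 125 L; P/T = const ⇒ T₂ = 708 K, P₂ = 80.1 kPa.
W = 0 (no volume change).
ΔU = nCvΔT = 1.70×20.8×(708−407) = 10600 J.
Q = ΔU = 10600 J.
Net over both steps: W = 6580 J, Q = 17200 J, ΔU = 10600 J.

17200 J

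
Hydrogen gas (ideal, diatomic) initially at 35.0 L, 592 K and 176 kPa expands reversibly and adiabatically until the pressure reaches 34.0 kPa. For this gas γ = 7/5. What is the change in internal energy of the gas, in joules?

n = P₁V₁/(RT₁) = 176×35.0/(8.314×592) = 1.25 mol.
Adiabatic: T₂/T₁ = (P₂/P₁)^((γ−1)/γ) ⇒ T₂ = 592×(0.193)^0.286 = 370 K; V₂ = 113 L.
For an ideal gas ΔU = nCvΔT with Cv = (5/2)R = 20.8 J/(mol·K).
ΔU = 1.25×20.8×(370−592) = -5770 J.

-5770 J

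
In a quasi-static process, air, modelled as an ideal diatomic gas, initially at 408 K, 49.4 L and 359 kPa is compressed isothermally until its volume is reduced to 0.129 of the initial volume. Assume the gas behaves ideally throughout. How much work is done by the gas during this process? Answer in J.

n = P₁V₁/(RT₁) = 359×49.4/(8.314×408) = 5.23 mol.
Isothermal: T stays 408 K; PV = const ⇒ V₂ = 6.37 L, P₂ = 2780 kPa.
W = nRT ln(V₂/V₁) = 5.23×8.314×408×ln(0.129) = -36300 J.

-36300 J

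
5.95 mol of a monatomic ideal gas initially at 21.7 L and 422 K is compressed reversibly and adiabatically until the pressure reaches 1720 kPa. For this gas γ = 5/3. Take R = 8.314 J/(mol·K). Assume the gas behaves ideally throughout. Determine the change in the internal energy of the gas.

8190 J

P₁ = nRT₁/V₁ = 5.95×8.314×422/21.7 = 962 kPa.
Adiabatic: T₂/T₁ = (P₂/P₁)^((γ−1)/γ) ⇒ T₂ = 422×(1.79)^0.400 = 532 K; V₂ = 15.3 L.
For an ideal gas ΔU = nCvΔT with Cv = (3/2)R = 12.5 J/(mol·K).
ΔU = 5.95×12.5×(532−422) = 8190 J.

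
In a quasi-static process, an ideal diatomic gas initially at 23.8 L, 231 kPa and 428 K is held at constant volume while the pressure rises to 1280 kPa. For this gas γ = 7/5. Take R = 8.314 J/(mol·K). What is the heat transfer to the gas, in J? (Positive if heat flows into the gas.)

n = P₁V₁/(RT₁) = 231×23.8/(8.314×428) = 1.55 mol.
Isochoric: V stays 23.8 L; P/T = const ⇒ T₂ = 2370 K, P₂ = 1280 kPa.
W = 0 (no volume change).
ΔU = nCvΔT = 1.55×20.8×(2370−428) = 62400 J.
Q = ΔU = 62400 J.

62400 J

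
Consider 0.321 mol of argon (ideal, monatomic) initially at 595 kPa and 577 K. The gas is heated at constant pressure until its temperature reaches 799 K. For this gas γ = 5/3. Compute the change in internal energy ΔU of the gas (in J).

V₁ = nRT₁/P₁ = 0.321×8.314×577/595 = 2.59 L.
Isobaric: P stays 595 kPa; V/T = const ⇒ T₂ = 799 K, V₂ = 3.58 L.
For an ideal gas ΔU = nCvΔT with Cv = (3/2)R = 12.5 J/(mol·K).
ΔU = 0.321×12.5×(799−577) = 889 J.

889 J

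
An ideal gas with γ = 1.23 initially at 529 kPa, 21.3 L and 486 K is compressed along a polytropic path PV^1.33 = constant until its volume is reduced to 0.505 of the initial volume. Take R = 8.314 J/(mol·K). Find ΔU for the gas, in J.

12400 J

n = P₁V₁/(RT₁) = 529×21.3/(8.314×486) = 2.79 mol.
Polytropic n=1.33: T₂ = T₁(V₁/V₂)^(n−1) = 486×(1.98)^0.33 = 609 K; P₂ = P₁(V₁/V₂)^n = 1310 kPa.
For an ideal gas ΔU = nCvΔT with Cv = R/(γ−1) = 36.1 J/(mol·K).
ΔU = 2.79×36.1×(609−486) = 12400 J.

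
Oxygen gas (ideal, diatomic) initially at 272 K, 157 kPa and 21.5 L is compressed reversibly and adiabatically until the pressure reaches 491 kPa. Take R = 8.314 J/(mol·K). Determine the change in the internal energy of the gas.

n = P₁V₁/(RT₁) = 157×21.5/(8.314×272) = 1.49 mol.
Adiabatic: T₂/T₁ = (P₂/P₁)^((γ−1)/γ) ⇒ T₂ = 272×(3.13)^0.286 = 377 K; V₂ = 9.52 L.
For an ideal gas ΔU = nCvΔT with Cv = (5/2)R = 20.8 J/(mol·K).
ΔU = 1.49×20.8×(377−272) = 3250 J.

3250 J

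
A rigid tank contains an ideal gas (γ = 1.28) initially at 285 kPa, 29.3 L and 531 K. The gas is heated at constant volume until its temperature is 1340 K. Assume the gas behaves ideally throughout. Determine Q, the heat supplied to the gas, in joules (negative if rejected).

n = P₁V₁/(RT₁) = 285×29.3/(8.314×531) = 1.89 mol.
Isochoric: V stays 29.3 L; P/T = const ⇒ T₂ = 1340 K, P₂ = 719 kPa.
W = 0 (no volume change).
ΔU = nCvΔT = 1.89×29.7×(1340−531) = 45400 J.
Q = ΔU = 45400 J.

45400 J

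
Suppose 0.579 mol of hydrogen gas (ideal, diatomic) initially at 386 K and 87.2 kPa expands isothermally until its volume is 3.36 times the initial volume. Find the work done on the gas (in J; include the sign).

V₁ = nRT₁/P₁ = 0.579×8.314×386/87.2 = 21.3 L.
Isothermal: T stays 386 K; PV = const ⇒ V₂ = 71.6 L, P₂ = 26.0 kPa.
W = nRT ln(V₂/V₁) = 0.579×8.314×386×ln(3.36) = 2250 J.
Work done on the gas = −W_by = -2250 J.

-2250 J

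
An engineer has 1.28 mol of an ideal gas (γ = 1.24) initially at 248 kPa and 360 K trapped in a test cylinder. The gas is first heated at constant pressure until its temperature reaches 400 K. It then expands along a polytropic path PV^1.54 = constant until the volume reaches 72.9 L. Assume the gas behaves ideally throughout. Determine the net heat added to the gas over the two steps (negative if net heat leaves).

-3140 J

V₁ = nRT₁/P₁ = 1.28×8.314×360/248 = 15.4 L.
Step 1 — Isobaric: P stays 248 kPa; V/T = const ⇒ T₂ = 400 K, V₂ = 17.2 L.
W = PΔV = 248×(17.2−15.4) kPa·L = 426 J.
ΔU = nCvΔT = 1.28×34.6×(400−360) = 1770 J.
Q = ΔU + W = nCpΔT = 2200 J.
State after step 1: P = 248 kPa, V = 17.2 L, T = 400 K.
Step 2 — Polytropic n=1.54: T₂ = T₁(V₁/V₂)^(n−1) = 400×(0.235)^0.54 = 183 K; P₂ = P₁(V₁/V₂)^n = 26.7 kPa.
W = (P₁V₁−P₂V₂)/(n−1) = (248×17.2−26.7×72.9)/0.54 = 4270 J.
ΔU = nCvΔT = 1.28×34.6×(183−400) = -9610 J.
Q = ΔU + W = -5340 J.
Net over both steps: W = 4700 J, Q = -3140 J, ΔU = -7840 J.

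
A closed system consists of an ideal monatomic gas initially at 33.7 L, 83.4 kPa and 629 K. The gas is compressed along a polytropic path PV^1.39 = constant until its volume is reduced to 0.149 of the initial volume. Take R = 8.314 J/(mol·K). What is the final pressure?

Polytropic n=1.39: T₂ = T₁(V₁/V₂)^(n−1) = 629×(6.71)^0.39 = 1320 K; P₂ = P₁(V₁/V₂)^n = 1180 kPa.

1180 kPa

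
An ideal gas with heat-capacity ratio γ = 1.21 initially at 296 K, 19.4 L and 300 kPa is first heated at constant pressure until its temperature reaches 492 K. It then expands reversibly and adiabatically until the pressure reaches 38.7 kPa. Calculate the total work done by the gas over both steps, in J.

n = P₁V₁/(RT₁) = 300×19.4/(8.314×296) = 2.36 mol.
Step 1 — Isobaric: P stays 300 kPa; V/T = const ⇒ T₂ = 492 K, V₂ = 32.2 L.
W = PΔV = 300×(32.2−19.4) kPa·L = 3850 J.
ΔU = nCvΔT = 2.36×39.6×(492−296) = 18400 J.
Q = ΔU + W = nCpΔT = 22200 J.
State after step 1: P = 300 kPa, V = 32.2 L, T = 492 K.
Step 2 — Adiabatic: T₂/T₁ = (P₂/P₁)^((γ−1)/γ) ⇒ T₂ = 492×(0.129)^0.174 = 345 K; V₂ = 175 L.
ΔU = nCvΔT = 2.36×39.6×(345−492) = -13800 J.
Q = 0 for an adiabatic process, so W = −ΔU = 13800 J.
Net over both steps: W = 17600 J, Q = 22200 J, ΔU = 4570 J.

17600 J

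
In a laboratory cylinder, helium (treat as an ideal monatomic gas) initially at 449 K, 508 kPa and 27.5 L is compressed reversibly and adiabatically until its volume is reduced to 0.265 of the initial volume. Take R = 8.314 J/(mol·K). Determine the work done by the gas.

n = P₁V₁/(RT₁) = 508×27.5/(8.314×449) = 3.74 mol.
Adiabatic: TV^(γ−1) = const ⇒ T₂ = 449×(3.77)^0.667 = 1090 K; PV^γ = const ⇒ P₂ = 4650 kPa.
ΔU = nCvΔT = 3.74×12.5×(1090−449) = 29800 J.
Q = 0 for an adiabatic process, so W = −ΔU = -29800 J.

-29800 J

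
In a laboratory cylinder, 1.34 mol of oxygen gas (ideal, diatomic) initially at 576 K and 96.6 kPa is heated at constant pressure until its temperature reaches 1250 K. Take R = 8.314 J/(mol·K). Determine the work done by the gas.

7510 J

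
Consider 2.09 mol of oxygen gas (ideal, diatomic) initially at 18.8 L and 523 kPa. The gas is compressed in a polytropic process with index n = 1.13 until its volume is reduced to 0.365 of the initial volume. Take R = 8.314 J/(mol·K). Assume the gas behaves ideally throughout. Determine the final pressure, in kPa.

1630 kPa

T₁ = P₁V₁/(nR) = 523×18.8/(2.09×8.314) = 566 K.
Polytropic n=1.13: T₂ = T₁(V₁/V₂)^(n−1) = 566×(2.74)^0.13 = 645 K; P₂ = P₁(V₁/V₂)^n = 1630 kPa.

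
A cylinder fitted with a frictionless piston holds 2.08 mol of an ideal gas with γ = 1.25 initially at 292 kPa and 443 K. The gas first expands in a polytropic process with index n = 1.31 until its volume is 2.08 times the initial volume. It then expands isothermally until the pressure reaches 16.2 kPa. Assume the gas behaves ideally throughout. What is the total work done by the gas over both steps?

16800 J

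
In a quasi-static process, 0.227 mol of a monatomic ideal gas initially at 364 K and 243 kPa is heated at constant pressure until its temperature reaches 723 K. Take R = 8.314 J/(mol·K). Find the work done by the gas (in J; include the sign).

678 J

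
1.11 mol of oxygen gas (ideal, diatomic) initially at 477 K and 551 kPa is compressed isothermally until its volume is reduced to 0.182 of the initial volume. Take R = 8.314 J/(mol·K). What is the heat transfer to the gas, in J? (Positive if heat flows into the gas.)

V₁ = nRT₁/P₁ = 1.11×8.314×477/551 = 7.99 L.
Isothermal: T stays 477 K; PV = const ⇒ V₂ = 1.45 L, P₂ = 3030 kPa.
ΔU = 0 (ideal gas, T constant).
W = nRT ln(V₂/V₁) = 1.11×8.314×477×ln(0.182) = -7500 J.
Q = ΔU + W = -7500 J.

-7500 J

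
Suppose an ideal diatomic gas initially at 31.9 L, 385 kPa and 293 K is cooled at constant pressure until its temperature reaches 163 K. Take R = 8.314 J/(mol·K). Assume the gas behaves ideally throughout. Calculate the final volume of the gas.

Isobaric: P stays 385 kPa; V/T = const ⇒ T₂ = 163 K, V₂ = 17.7 L.

17.7 L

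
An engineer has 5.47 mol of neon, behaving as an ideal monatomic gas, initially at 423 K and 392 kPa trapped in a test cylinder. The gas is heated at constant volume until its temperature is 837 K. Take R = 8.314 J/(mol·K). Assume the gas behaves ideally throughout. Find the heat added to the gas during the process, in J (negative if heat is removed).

28200 J

V₁ = nRT₁/P₁ = 5.47×8.314×423/392 = 49.1 L.
Isochoric: V stays 49.1 L; P/T = const ⇒ T₂ = 837 K, P₂ = 776 kPa.
W = 0 (no volume change).
ΔU = nCvΔT = 5.47×12.5×(837−423) = 28200 J.
Q = ΔU = 28200 J.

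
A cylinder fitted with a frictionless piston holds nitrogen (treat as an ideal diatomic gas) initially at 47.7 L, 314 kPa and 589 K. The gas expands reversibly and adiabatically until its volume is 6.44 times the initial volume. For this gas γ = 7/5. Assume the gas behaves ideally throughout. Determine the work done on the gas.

-19700 J

n = P₁V₁/(RT₁) = 314×47.7/(8.314×589) = 3.06 mol.
Adiabatic: TV^(γ−1) = const ⇒ T₂ = 589×(0.155)^0.400 = 280 K; PV^γ = const ⇒ P₂ = 23.1 kPa.
ΔU = nCvΔT = 3.06×20.8×(280−589) = -19700 J.
Q = 0 for an adiabatic process, so W = −ΔU = 19700 J.
Work done on the gas = −W_by = -19700 J.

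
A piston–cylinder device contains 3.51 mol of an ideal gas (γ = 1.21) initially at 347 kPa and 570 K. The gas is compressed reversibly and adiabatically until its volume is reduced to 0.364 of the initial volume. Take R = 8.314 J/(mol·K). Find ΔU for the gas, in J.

V₁ = nRT₁/P₁ = 3.51×8.314×570/347 = 47.9 L.
Adiabatic: TV^(γ−1) = const ⇒ T₂ = 570×(2.75)^0.210 = 705 K; PV^γ = const ⇒ P₂ = 1180 kPa.
For an ideal gas ΔU = nCvΔT with Cv = R/(γ−1) = 39.6 J/(mol·K).
ΔU = 3.51×39.6×(705−570) = 18700 J.

18700 J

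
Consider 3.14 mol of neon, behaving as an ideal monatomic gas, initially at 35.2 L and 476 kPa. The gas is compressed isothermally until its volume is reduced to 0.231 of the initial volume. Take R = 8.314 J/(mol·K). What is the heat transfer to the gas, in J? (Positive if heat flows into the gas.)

T₁ = P₁V₁/(nR) = 476×35.2/(3.14×8.314) = 642 K.
Isothermal: T stays 642 K; PV = const ⇒ V₂ = 8.13 L, P₂ = 2060 kPa.
ΔU = 0 (ideal gas, T constant).
W = nRT ln(V₂/V₁) = 3.14×8.314×642×ln(0.231) = -24600 J.
Q = ΔU + W = -24600 J.

-24600 J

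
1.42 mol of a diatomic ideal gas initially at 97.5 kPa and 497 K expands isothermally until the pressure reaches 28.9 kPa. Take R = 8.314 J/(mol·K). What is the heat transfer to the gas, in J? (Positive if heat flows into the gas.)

V₁ = nRT₁/P₁ = 1.42×8.314×497/97.5 = 60.2 L.
Isothermal: T stays 497 K; PV = const ⇒ V₂ = 203 L, P₂ = 28.9 kPa.
ΔU = 0 (ideal gas, T constant).
W = nRT ln(V₂/V₁) = 1.42×8.314×497×ln(3.37) = 7130 J.
Q = ΔU + W = 7130 J.

7130 J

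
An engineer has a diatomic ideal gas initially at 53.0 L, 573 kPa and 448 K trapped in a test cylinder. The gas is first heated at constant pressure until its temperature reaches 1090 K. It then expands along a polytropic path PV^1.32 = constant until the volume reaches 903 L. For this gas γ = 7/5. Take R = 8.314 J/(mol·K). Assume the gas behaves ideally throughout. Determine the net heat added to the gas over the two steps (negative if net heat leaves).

174000 J

n = P₁V₁/(RT₁) = 573×53.0/(8.314×448) = 8.15 mol.
Step 1 — Isobaric: P stays 573 kPa; V/T = const ⇒ T₂ = 1090 K, V₂ = 129 L.
W = PΔV = 573×(129−53.0) kPa·L = 43500 J.
ΔU = nCvΔT = 8.15×20.8×(1090−448) = 109000 J.
Q = ΔU + W = nCpΔT = 152000 J.
State after step 1: P = 573 kPa, V = 129 L, T = 1090 K.
Step 2 — Polytropic n=1.32: T₂ = T₁(V₁/V₂)^(n−1) = 1090×(0.143)^0.32 = 585 K; P₂ = P₁(V₁/V₂)^n = 43.9 kPa.
W = (P₁V₁−P₂V₂)/(n−1) = (573×129−43.9×903)/0.32 = 107000 J.
ΔU = nCvΔT = 8.15×20.8×(585−1090) = -85600 J.
Q = ΔU + W = 21400 J.
Net over both steps: W = 151000 J, Q = 174000 J, ΔU = 23200 J.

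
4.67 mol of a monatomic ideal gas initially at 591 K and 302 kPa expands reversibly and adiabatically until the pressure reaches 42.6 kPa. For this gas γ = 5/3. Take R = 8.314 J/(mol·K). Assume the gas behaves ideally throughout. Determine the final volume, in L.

246 L

V₁ = nRT₁/P₁ = 4.67×8.314×591/302 = 76.0 L.
Adiabatic: T₂/T₁ = (P₂/P₁)^((γ−1)/γ) ⇒ T₂ = 591×(0.141)^0.400 = 270 K; V₂ = 246 L.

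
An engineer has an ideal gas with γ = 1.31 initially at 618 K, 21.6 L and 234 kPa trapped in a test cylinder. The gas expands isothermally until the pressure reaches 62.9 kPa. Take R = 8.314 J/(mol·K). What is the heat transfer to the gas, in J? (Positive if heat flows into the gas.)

6640 J

n = P₁V₁/(RT₁) = 234×21.6/(8.314×618) = 0.984 mol.
Isothermal: T stays 618 K; PV = const ⇒ V₂ = 80.4 L, P₂ = 62.9 kPa.
ΔU = 0 (ideal gas, T constant).
W = nRT ln(V₂/V₁) = 0.984×8.314×618×ln(3.72) = 6640 J.
Q = ΔU + W = 6640 J.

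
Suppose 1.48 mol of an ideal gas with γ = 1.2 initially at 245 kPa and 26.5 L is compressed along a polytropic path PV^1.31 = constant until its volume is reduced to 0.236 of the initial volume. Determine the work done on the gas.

11800 J

T₁ = P₁V₁/(nR) = 245×26.5/(1.48×8.314) = 528 K.
Polytropic n=1.31: T₂ = T₁(V₁/V₂)^(n−1) = 528×(4.24)^0.31 = 826 K; P₂ = P₁(V₁/V₂)^n = 1620 kPa.
W = (P₁V₁−P₂V₂)/(n−1) = (245×26.5−1620×6.25)/0.31 = -11800 J.
Work done on the gas = −W_by = 11800 J.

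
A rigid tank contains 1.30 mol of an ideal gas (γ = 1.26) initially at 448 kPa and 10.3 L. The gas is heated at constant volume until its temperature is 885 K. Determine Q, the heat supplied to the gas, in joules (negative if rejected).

19000 J

T₁ = P₁V₁/(nR) = 448×10.3/(1.30×8.314) = 427 K.
Isochoric: V stays 10.3 L; P/T = const ⇒ T₂ = 885 K, P₂ = 929 kPa.
W = 0 (no volume change).
ΔU = nCvΔT = 1.30×32.0×(885−427) = 19000 J.
Q = ΔU = 19000 J.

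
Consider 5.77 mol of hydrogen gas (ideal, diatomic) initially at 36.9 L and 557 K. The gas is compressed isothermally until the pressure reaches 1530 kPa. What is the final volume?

17.5 L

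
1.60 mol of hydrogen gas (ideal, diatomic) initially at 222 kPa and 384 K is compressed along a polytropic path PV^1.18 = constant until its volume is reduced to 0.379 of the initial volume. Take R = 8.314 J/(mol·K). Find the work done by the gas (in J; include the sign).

V₁ = nRT₁/P₁ = 1.60×8.314×384/222 = 23.0 L.
Polytropic n=1.18: T₂ = T₁(V₁/V₂)^(n−1) = 384×(2.64)^0.18 = 457 K; P₂ = P₁(V₁/V₂)^n = 698 kPa.
W = (P₁V₁−P₂V₂)/(n−1) = (222×23.0−698×8.72)/0.18 = -5420 J.

-5420 J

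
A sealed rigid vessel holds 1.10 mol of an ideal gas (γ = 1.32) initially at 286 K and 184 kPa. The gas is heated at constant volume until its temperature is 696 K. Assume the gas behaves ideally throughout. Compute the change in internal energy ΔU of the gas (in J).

11700 J

V₁ = nRT₁/P₁ = 1.10×8.314×286/184 = 14.2 L.
Isochoric: V stays 14.2 L; P/T = const ⇒ T₂ = 696 K, P₂ = 448 kPa.
For an ideal gas ΔU = nCvΔT with Cv = R/(γ−1) = 26.0 J/(mol·K).
ΔU = 1.10×26.0×(696−286) = 11700 J.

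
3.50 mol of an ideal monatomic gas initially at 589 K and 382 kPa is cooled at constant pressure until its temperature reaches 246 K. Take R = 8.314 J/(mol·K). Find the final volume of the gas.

18.7 L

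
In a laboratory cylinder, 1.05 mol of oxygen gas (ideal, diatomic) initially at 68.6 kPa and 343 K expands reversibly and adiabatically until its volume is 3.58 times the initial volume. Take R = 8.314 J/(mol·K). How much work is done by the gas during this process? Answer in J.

2990 J

V₁ = nRT₁/P₁ = 1.05×8.314×343/68.6 = 43.6 L.
Adiabatic: TV^(γ−1) = const ⇒ T₂ = 343×(0.279)^0.400 = 206 K; PV^γ = const ⇒ P₂ = 11.5 kPa.
ΔU = nCvΔT = 1.05×20.8×(206−343) = -2990 J.
Q = 0 for an adiabatic process, so W = −ΔU = 2990 J.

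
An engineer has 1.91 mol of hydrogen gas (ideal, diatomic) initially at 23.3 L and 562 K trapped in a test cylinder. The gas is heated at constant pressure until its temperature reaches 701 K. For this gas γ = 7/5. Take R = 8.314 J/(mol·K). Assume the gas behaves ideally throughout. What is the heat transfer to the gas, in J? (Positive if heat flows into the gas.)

7730 J

P₁ = nRT₁/V₁ = 1.91×8.314×562/23.3 = 383 kPa.
Isobaric: P stays 383 kPa; V/T = const ⇒ T₂ = 701 K, V₂ = 29.1 L.
W = PΔV = 383×(29.1−23.3) kPa·L = 2210 J.
ΔU = nCvΔT = 1.91×20.8×(701−562) = 5520 J.
Q = ΔU + W = nCpΔT = 7730 J.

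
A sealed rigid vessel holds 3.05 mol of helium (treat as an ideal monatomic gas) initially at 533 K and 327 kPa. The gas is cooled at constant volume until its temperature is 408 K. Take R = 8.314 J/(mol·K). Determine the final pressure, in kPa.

V₁ = nRT₁/P₁ = 3.05×8.314×533/327 = 41.3 L.
Isochoric: V stays 41.3 L; P/T = const ⇒ T₂ = 408 K, P₂ = 250 kPa.

250 kPa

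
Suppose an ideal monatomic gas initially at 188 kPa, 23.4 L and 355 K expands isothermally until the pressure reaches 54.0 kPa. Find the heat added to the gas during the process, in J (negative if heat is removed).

5490 J

n = P₁V₁/(RT₁) = 188×23.4/(8.314×355) = 1.49 mol.
Isothermal: T stays 355 K; PV = const ⇒ V₂ = 81.5 L, P₂ = 54.0 kPa.
ΔU = 0 (ideal gas, T constant).
W = nRT ln(V₂/V₁) = 1.49×8.314×355×ln(3.48) = 5490 J.
Q = ΔU + W = 5490 J.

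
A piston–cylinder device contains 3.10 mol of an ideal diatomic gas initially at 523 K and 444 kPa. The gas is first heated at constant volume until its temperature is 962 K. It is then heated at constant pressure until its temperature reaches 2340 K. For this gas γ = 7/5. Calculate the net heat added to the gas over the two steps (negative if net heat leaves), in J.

V₁ = nRT₁/P₁ = 3.10×8.314×523/444 = 30.4 L.
Step 1 — Isochoric: V stays 30.4 L; P/T = const ⇒ T₂ = 962 K, P₂ = 817 kPa.
W = 0 (no volume change).
ΔU = nCvΔT = 3.10×20.8×(962−523) = 28300 J.
Q = ΔU = 28300 J.
State after step 1: P = 817 kPa, V = 30.4 L, T = 962 K.
Step 2 — Isobaric: P stays 817 kPa; V/T = const ⇒ T₂ = 2340 K, V₂ = 73.8 L.
W = PΔV = 817×(73.8−30.4) kPa·L = 35500 J.
ΔU = nCvΔT = 3.10×20.8×(2340−962) = 88800 J.
Q = ΔU + W = nCpΔT = 124000 J.
Net over both steps: W = 35500 J, Q = 153000 J, ΔU = 117000 J.

153000 J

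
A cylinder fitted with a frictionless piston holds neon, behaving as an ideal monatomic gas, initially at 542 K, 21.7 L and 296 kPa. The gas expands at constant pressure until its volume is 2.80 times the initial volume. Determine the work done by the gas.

11600 J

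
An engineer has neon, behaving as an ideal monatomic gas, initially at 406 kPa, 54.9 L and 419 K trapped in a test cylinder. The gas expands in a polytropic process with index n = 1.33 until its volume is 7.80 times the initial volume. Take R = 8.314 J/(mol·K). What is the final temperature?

Polytropic n=1.33: T₂ = T₁(V₁/V₂)^(n−1) = 419×(0.128)^0.33 = 213 K; P₂ = P₁(V₁/V₂)^n = 26.4 kPa.

213 K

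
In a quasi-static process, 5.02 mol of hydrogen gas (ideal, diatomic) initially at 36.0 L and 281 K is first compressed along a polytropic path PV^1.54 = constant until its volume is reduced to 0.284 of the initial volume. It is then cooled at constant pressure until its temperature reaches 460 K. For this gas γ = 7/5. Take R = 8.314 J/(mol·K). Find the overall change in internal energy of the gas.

P₁ = nRT₁/V₁ = 5.02×8.314×281/36.0 = 326 kPa.
Step 1 — Polytropic n=1.54: T₂ = T₁(V₁/V₂)^(n−1) = 281×(3.52)^0.54 = 555 K; P₂ = P₁(V₁/V₂)^n = 2260 kPa.
W = (P₁V₁−P₂V₂)/(n−1) = (326×36.0−2260×10.2)/0.54 = -21100 J.
ΔU = nCvΔT = 5.02×20.8×(555−281) = 28500 J.
Q = ΔU + W = 7400 J.
State after step 1: P = 2260 kPa, V = 10.2 L, T = 555 K.
Step 2 — Isobaric: P stays 2260 kPa; V/T = const ⇒ T₂ = 460 K, V₂ = 8.48 L.
W = PΔV = 2260×(8.48−10.2) kPa·L = -3940 J.
ΔU = nCvΔT = 5.02×20.8×(460−555) = -9860 J.
Q = ΔU + W = nCpΔT = -13800 J.
Net over both steps: W = -25100 J, Q = -6410 J, ΔU = 18700 J.

18700 J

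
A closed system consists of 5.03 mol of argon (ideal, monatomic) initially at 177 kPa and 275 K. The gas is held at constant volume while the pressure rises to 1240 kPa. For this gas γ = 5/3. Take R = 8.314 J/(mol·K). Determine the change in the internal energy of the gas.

V₁ = nRT₁/P₁ = 5.03×8.314×275/177 = 65.0 L.
Isochoric: V stays 65.0 L; P/T = const ⇒ T₂ = 1930 K, P₂ = 1240 kPa.
For an ideal gas ΔU = nCvΔT with Cv = (3/2)R = 12.5 J/(mol·K).
ΔU = 5.03×12.5×(1930−275) = 104000 J.

104000 J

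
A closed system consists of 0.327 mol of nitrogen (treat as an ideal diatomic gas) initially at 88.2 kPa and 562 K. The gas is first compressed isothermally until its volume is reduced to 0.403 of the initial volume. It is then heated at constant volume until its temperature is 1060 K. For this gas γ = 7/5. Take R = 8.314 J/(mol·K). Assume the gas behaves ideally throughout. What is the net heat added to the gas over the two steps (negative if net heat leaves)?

V₁ = nRT₁/P₁ = 0.327×8.314×562/88.2 = 17.3 L.
Step 1 — Isothermal: T stays 562 K; PV = const ⇒ V₂ = 6.98 L, P₂ = 219 kPa.
ΔU = 0 (ideal gas, T constant).
W = nRT ln(V₂/V₁) = 0.327×8.314×562×ln(0.403) = -1390 J.
Q = ΔU + W = -1390 J.
State after step 1: P = 219 kPa, V = 6.98 L, T = 562 K.
Step 2 — Isochoric: V stays 6.98 L; P/T = const ⇒ T₂ = 1060 K, P₂ = 413 kPa.
W = 0 (no volume change).
ΔU = nCvΔT = 0.327×20.8×(1060−562) = 3380 J.
Q = ΔU = 3380 J.
Net over both steps: W = -1390 J, Q = 2000 J, ΔU = 3380 J.

2000 J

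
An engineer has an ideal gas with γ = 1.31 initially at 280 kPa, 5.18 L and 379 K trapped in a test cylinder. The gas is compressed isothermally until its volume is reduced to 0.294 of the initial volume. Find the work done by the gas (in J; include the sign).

-1780 J

n = P₁V₁/(RT₁) = 280×5.18/(8.314×379) = 0.460 mol.
Isothermal: T stays 379 K; PV = const ⇒ V₂ = 1.52 L, P₂ = 952 kPa.
W = nRT ln(V₂/V₁) = 0.460×8.314×379×ln(0.294) = -1780 J.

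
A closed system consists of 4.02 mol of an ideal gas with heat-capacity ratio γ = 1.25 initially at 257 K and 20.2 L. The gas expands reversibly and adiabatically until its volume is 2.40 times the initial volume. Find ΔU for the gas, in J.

-6750 J

P₁ = nRT₁/V₁ = 4.02×8.314×257/20.2 = 425 kPa.
Adiabatic: TV^(γ−1) = const ⇒ T₂ = 257×(0.417)^0.250 = 206 K; PV^γ = const ⇒ P₂ = 142 kPa.
For an ideal gas ΔU = nCvΔT with Cv = R/(γ−1) = 33.3 J/(mol·K).
ΔU = 4.02×33.3×(206−257) = -6750 J.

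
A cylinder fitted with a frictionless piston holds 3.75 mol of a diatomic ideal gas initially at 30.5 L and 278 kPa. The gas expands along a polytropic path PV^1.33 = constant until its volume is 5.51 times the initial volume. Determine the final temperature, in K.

T₁ = P₁V₁/(nR) = 278×30.5/(3.75×8.314) = 272 K.
Polytropic n=1.33: T₂ = T₁(V₁/V₂)^(n−1) = 272×(0.181)^0.33 = 155 K; P₂ = P₁(V₁/V₂)^n = 28.7 kPa.

155 K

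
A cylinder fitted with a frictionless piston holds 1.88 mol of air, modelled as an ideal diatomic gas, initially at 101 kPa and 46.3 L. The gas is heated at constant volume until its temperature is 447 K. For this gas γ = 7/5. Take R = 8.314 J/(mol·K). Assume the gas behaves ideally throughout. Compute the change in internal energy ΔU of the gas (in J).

5780 J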